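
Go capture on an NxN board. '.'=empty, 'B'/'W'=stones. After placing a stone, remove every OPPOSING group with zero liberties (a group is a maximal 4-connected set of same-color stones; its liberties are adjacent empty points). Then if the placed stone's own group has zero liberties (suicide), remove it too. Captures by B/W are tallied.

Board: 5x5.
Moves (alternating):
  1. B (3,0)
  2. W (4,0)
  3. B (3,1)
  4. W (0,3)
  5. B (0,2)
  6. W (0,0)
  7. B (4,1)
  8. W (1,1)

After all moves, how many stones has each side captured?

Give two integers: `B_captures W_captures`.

Move 1: B@(3,0) -> caps B=0 W=0
Move 2: W@(4,0) -> caps B=0 W=0
Move 3: B@(3,1) -> caps B=0 W=0
Move 4: W@(0,3) -> caps B=0 W=0
Move 5: B@(0,2) -> caps B=0 W=0
Move 6: W@(0,0) -> caps B=0 W=0
Move 7: B@(4,1) -> caps B=1 W=0
Move 8: W@(1,1) -> caps B=1 W=0

Answer: 1 0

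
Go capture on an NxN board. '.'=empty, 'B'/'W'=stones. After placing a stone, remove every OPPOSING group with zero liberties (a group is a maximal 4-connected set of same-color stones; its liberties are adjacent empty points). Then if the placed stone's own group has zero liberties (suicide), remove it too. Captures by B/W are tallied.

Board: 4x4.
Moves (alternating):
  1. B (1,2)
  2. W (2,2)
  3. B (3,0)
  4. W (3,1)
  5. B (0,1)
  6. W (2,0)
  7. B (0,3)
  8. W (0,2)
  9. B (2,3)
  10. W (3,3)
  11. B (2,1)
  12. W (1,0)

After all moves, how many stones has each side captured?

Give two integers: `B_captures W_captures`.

Move 1: B@(1,2) -> caps B=0 W=0
Move 2: W@(2,2) -> caps B=0 W=0
Move 3: B@(3,0) -> caps B=0 W=0
Move 4: W@(3,1) -> caps B=0 W=0
Move 5: B@(0,1) -> caps B=0 W=0
Move 6: W@(2,0) -> caps B=0 W=1
Move 7: B@(0,3) -> caps B=0 W=1
Move 8: W@(0,2) -> caps B=0 W=1
Move 9: B@(2,3) -> caps B=0 W=1
Move 10: W@(3,3) -> caps B=0 W=1
Move 11: B@(2,1) -> caps B=0 W=1
Move 12: W@(1,0) -> caps B=0 W=1

Answer: 0 1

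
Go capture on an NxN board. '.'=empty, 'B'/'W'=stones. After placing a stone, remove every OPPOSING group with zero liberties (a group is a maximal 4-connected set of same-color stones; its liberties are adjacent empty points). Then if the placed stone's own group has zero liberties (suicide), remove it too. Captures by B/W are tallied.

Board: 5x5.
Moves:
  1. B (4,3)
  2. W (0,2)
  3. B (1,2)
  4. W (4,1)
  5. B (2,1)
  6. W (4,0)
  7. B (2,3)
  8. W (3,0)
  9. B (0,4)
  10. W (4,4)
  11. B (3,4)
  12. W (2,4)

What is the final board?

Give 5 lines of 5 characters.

Answer: ..W.B
..B..
.B.BW
W...B
WW.B.

Derivation:
Move 1: B@(4,3) -> caps B=0 W=0
Move 2: W@(0,2) -> caps B=0 W=0
Move 3: B@(1,2) -> caps B=0 W=0
Move 4: W@(4,1) -> caps B=0 W=0
Move 5: B@(2,1) -> caps B=0 W=0
Move 6: W@(4,0) -> caps B=0 W=0
Move 7: B@(2,3) -> caps B=0 W=0
Move 8: W@(3,0) -> caps B=0 W=0
Move 9: B@(0,4) -> caps B=0 W=0
Move 10: W@(4,4) -> caps B=0 W=0
Move 11: B@(3,4) -> caps B=1 W=0
Move 12: W@(2,4) -> caps B=1 W=0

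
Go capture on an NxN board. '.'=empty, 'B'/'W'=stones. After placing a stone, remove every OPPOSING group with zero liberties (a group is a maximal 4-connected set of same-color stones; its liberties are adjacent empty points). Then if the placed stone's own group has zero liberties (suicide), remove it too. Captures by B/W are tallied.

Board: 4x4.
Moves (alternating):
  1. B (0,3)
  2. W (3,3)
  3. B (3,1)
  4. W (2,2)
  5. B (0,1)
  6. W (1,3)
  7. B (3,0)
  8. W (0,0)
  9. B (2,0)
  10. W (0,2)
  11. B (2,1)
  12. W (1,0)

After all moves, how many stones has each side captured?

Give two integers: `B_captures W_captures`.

Move 1: B@(0,3) -> caps B=0 W=0
Move 2: W@(3,3) -> caps B=0 W=0
Move 3: B@(3,1) -> caps B=0 W=0
Move 4: W@(2,2) -> caps B=0 W=0
Move 5: B@(0,1) -> caps B=0 W=0
Move 6: W@(1,3) -> caps B=0 W=0
Move 7: B@(3,0) -> caps B=0 W=0
Move 8: W@(0,0) -> caps B=0 W=0
Move 9: B@(2,0) -> caps B=0 W=0
Move 10: W@(0,2) -> caps B=0 W=1
Move 11: B@(2,1) -> caps B=0 W=1
Move 12: W@(1,0) -> caps B=0 W=1

Answer: 0 1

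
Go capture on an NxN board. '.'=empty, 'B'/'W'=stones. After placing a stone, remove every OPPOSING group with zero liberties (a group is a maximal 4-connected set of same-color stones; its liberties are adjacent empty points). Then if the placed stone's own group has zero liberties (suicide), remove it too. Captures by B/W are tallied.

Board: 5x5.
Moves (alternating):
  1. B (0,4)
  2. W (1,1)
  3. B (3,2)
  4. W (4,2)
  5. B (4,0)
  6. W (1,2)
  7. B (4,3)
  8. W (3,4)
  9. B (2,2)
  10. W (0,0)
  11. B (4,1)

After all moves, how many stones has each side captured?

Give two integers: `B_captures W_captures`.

Move 1: B@(0,4) -> caps B=0 W=0
Move 2: W@(1,1) -> caps B=0 W=0
Move 3: B@(3,2) -> caps B=0 W=0
Move 4: W@(4,2) -> caps B=0 W=0
Move 5: B@(4,0) -> caps B=0 W=0
Move 6: W@(1,2) -> caps B=0 W=0
Move 7: B@(4,3) -> caps B=0 W=0
Move 8: W@(3,4) -> caps B=0 W=0
Move 9: B@(2,2) -> caps B=0 W=0
Move 10: W@(0,0) -> caps B=0 W=0
Move 11: B@(4,1) -> caps B=1 W=0

Answer: 1 0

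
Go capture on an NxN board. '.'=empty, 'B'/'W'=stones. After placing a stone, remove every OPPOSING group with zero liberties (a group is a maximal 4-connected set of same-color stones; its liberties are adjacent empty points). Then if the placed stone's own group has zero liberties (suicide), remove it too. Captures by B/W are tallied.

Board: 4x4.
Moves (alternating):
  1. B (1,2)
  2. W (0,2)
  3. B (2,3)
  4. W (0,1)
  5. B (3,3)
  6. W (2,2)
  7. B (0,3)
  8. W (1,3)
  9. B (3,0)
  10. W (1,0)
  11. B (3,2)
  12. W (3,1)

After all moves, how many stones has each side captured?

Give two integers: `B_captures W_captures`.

Answer: 0 4

Derivation:
Move 1: B@(1,2) -> caps B=0 W=0
Move 2: W@(0,2) -> caps B=0 W=0
Move 3: B@(2,3) -> caps B=0 W=0
Move 4: W@(0,1) -> caps B=0 W=0
Move 5: B@(3,3) -> caps B=0 W=0
Move 6: W@(2,2) -> caps B=0 W=0
Move 7: B@(0,3) -> caps B=0 W=0
Move 8: W@(1,3) -> caps B=0 W=1
Move 9: B@(3,0) -> caps B=0 W=1
Move 10: W@(1,0) -> caps B=0 W=1
Move 11: B@(3,2) -> caps B=0 W=1
Move 12: W@(3,1) -> caps B=0 W=4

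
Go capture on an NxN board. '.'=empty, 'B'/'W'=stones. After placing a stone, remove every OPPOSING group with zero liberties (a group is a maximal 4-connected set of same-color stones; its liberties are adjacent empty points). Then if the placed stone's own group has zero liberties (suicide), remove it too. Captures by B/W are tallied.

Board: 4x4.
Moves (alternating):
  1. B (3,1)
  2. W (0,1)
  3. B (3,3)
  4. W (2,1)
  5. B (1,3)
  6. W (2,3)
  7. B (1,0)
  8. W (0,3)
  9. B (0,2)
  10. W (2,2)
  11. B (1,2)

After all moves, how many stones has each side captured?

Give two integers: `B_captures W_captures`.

Move 1: B@(3,1) -> caps B=0 W=0
Move 2: W@(0,1) -> caps B=0 W=0
Move 3: B@(3,3) -> caps B=0 W=0
Move 4: W@(2,1) -> caps B=0 W=0
Move 5: B@(1,3) -> caps B=0 W=0
Move 6: W@(2,3) -> caps B=0 W=0
Move 7: B@(1,0) -> caps B=0 W=0
Move 8: W@(0,3) -> caps B=0 W=0
Move 9: B@(0,2) -> caps B=1 W=0
Move 10: W@(2,2) -> caps B=1 W=0
Move 11: B@(1,2) -> caps B=1 W=0

Answer: 1 0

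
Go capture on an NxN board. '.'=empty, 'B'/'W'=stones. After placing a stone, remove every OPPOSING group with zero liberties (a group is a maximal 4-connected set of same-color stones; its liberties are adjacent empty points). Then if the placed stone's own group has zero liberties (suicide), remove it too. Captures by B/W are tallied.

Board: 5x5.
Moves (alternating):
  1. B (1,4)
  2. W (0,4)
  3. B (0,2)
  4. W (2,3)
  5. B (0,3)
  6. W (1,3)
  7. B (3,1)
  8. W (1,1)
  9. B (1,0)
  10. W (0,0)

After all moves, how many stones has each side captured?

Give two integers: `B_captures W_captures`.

Move 1: B@(1,4) -> caps B=0 W=0
Move 2: W@(0,4) -> caps B=0 W=0
Move 3: B@(0,2) -> caps B=0 W=0
Move 4: W@(2,3) -> caps B=0 W=0
Move 5: B@(0,3) -> caps B=1 W=0
Move 6: W@(1,3) -> caps B=1 W=0
Move 7: B@(3,1) -> caps B=1 W=0
Move 8: W@(1,1) -> caps B=1 W=0
Move 9: B@(1,0) -> caps B=1 W=0
Move 10: W@(0,0) -> caps B=1 W=0

Answer: 1 0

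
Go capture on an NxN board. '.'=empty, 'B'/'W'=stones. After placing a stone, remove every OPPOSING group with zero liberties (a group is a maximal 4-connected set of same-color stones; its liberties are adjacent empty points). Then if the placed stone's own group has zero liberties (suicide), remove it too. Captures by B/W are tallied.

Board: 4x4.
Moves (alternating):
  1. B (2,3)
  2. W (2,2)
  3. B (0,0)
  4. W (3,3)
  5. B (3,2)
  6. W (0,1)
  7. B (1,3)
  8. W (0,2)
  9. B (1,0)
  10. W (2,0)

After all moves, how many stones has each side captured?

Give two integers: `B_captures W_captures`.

Move 1: B@(2,3) -> caps B=0 W=0
Move 2: W@(2,2) -> caps B=0 W=0
Move 3: B@(0,0) -> caps B=0 W=0
Move 4: W@(3,3) -> caps B=0 W=0
Move 5: B@(3,2) -> caps B=1 W=0
Move 6: W@(0,1) -> caps B=1 W=0
Move 7: B@(1,3) -> caps B=1 W=0
Move 8: W@(0,2) -> caps B=1 W=0
Move 9: B@(1,0) -> caps B=1 W=0
Move 10: W@(2,0) -> caps B=1 W=0

Answer: 1 0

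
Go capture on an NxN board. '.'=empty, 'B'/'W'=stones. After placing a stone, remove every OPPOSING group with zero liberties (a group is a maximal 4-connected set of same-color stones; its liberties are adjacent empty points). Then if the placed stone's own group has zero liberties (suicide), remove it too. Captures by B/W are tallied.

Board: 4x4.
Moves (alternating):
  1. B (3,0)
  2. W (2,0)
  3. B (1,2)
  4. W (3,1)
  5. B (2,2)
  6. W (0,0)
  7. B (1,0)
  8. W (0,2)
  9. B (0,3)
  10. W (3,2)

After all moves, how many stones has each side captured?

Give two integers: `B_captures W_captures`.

Move 1: B@(3,0) -> caps B=0 W=0
Move 2: W@(2,0) -> caps B=0 W=0
Move 3: B@(1,2) -> caps B=0 W=0
Move 4: W@(3,1) -> caps B=0 W=1
Move 5: B@(2,2) -> caps B=0 W=1
Move 6: W@(0,0) -> caps B=0 W=1
Move 7: B@(1,0) -> caps B=0 W=1
Move 8: W@(0,2) -> caps B=0 W=1
Move 9: B@(0,3) -> caps B=0 W=1
Move 10: W@(3,2) -> caps B=0 W=1

Answer: 0 1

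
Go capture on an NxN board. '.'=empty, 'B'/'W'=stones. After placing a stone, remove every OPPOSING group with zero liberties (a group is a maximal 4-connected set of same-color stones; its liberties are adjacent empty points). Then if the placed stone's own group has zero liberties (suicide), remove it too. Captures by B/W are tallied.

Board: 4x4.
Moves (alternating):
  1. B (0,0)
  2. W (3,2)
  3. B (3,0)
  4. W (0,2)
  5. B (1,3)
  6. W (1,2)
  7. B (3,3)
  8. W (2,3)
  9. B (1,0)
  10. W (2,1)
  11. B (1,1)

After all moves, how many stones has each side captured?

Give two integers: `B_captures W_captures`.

Answer: 0 1

Derivation:
Move 1: B@(0,0) -> caps B=0 W=0
Move 2: W@(3,2) -> caps B=0 W=0
Move 3: B@(3,0) -> caps B=0 W=0
Move 4: W@(0,2) -> caps B=0 W=0
Move 5: B@(1,3) -> caps B=0 W=0
Move 6: W@(1,2) -> caps B=0 W=0
Move 7: B@(3,3) -> caps B=0 W=0
Move 8: W@(2,3) -> caps B=0 W=1
Move 9: B@(1,0) -> caps B=0 W=1
Move 10: W@(2,1) -> caps B=0 W=1
Move 11: B@(1,1) -> caps B=0 W=1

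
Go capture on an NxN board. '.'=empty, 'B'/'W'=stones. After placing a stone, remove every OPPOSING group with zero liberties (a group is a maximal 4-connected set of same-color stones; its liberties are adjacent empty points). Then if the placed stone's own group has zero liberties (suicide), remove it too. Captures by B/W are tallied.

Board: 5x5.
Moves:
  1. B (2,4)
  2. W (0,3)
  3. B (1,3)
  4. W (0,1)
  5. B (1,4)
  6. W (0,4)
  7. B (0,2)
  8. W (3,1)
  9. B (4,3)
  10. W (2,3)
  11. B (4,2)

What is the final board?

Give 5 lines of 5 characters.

Answer: .WB..
...BB
...WB
.W...
..BB.

Derivation:
Move 1: B@(2,4) -> caps B=0 W=0
Move 2: W@(0,3) -> caps B=0 W=0
Move 3: B@(1,3) -> caps B=0 W=0
Move 4: W@(0,1) -> caps B=0 W=0
Move 5: B@(1,4) -> caps B=0 W=0
Move 6: W@(0,4) -> caps B=0 W=0
Move 7: B@(0,2) -> caps B=2 W=0
Move 8: W@(3,1) -> caps B=2 W=0
Move 9: B@(4,3) -> caps B=2 W=0
Move 10: W@(2,3) -> caps B=2 W=0
Move 11: B@(4,2) -> caps B=2 W=0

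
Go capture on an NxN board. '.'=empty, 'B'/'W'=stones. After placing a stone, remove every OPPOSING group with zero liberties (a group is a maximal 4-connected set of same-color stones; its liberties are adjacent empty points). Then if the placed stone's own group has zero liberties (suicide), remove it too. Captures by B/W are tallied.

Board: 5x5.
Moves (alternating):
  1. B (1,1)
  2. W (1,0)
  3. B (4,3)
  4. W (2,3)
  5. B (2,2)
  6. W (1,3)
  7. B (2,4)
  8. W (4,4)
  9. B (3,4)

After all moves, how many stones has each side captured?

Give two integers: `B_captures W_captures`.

Answer: 1 0

Derivation:
Move 1: B@(1,1) -> caps B=0 W=0
Move 2: W@(1,0) -> caps B=0 W=0
Move 3: B@(4,3) -> caps B=0 W=0
Move 4: W@(2,3) -> caps B=0 W=0
Move 5: B@(2,2) -> caps B=0 W=0
Move 6: W@(1,3) -> caps B=0 W=0
Move 7: B@(2,4) -> caps B=0 W=0
Move 8: W@(4,4) -> caps B=0 W=0
Move 9: B@(3,4) -> caps B=1 W=0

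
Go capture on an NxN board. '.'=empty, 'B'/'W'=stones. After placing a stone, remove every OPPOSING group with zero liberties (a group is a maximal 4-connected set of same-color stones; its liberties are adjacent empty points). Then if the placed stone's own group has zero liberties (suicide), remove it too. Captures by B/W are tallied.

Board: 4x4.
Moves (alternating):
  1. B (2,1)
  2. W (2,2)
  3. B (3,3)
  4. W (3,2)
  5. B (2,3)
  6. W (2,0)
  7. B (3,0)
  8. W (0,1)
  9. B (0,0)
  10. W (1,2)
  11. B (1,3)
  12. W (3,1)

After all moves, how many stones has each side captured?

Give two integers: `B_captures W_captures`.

Answer: 0 1

Derivation:
Move 1: B@(2,1) -> caps B=0 W=0
Move 2: W@(2,2) -> caps B=0 W=0
Move 3: B@(3,3) -> caps B=0 W=0
Move 4: W@(3,2) -> caps B=0 W=0
Move 5: B@(2,3) -> caps B=0 W=0
Move 6: W@(2,0) -> caps B=0 W=0
Move 7: B@(3,0) -> caps B=0 W=0
Move 8: W@(0,1) -> caps B=0 W=0
Move 9: B@(0,0) -> caps B=0 W=0
Move 10: W@(1,2) -> caps B=0 W=0
Move 11: B@(1,3) -> caps B=0 W=0
Move 12: W@(3,1) -> caps B=0 W=1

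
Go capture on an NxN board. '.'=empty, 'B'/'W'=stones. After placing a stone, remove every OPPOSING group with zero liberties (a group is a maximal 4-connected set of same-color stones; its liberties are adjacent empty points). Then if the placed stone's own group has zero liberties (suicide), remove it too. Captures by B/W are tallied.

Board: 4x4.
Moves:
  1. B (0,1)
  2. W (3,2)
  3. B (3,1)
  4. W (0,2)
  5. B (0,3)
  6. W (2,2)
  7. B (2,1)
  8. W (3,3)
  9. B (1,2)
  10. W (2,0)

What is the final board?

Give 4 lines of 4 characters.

Move 1: B@(0,1) -> caps B=0 W=0
Move 2: W@(3,2) -> caps B=0 W=0
Move 3: B@(3,1) -> caps B=0 W=0
Move 4: W@(0,2) -> caps B=0 W=0
Move 5: B@(0,3) -> caps B=0 W=0
Move 6: W@(2,2) -> caps B=0 W=0
Move 7: B@(2,1) -> caps B=0 W=0
Move 8: W@(3,3) -> caps B=0 W=0
Move 9: B@(1,2) -> caps B=1 W=0
Move 10: W@(2,0) -> caps B=1 W=0

Answer: .B.B
..B.
WBW.
.BWW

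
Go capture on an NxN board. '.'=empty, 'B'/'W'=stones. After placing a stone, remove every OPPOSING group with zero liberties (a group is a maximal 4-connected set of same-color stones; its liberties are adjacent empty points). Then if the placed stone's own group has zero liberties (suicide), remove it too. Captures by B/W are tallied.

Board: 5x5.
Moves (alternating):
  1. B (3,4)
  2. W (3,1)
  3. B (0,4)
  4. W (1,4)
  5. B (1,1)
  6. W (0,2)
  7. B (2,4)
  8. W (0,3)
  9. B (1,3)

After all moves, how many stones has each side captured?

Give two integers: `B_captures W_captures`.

Answer: 0 1

Derivation:
Move 1: B@(3,4) -> caps B=0 W=0
Move 2: W@(3,1) -> caps B=0 W=0
Move 3: B@(0,4) -> caps B=0 W=0
Move 4: W@(1,4) -> caps B=0 W=0
Move 5: B@(1,1) -> caps B=0 W=0
Move 6: W@(0,2) -> caps B=0 W=0
Move 7: B@(2,4) -> caps B=0 W=0
Move 8: W@(0,3) -> caps B=0 W=1
Move 9: B@(1,3) -> caps B=0 W=1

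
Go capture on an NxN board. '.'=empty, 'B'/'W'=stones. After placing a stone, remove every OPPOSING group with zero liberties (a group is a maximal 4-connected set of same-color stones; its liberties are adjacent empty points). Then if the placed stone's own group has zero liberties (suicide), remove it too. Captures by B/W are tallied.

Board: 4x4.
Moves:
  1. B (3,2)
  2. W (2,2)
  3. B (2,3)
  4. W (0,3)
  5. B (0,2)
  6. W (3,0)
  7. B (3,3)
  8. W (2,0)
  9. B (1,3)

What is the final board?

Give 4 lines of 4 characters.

Move 1: B@(3,2) -> caps B=0 W=0
Move 2: W@(2,2) -> caps B=0 W=0
Move 3: B@(2,3) -> caps B=0 W=0
Move 4: W@(0,3) -> caps B=0 W=0
Move 5: B@(0,2) -> caps B=0 W=0
Move 6: W@(3,0) -> caps B=0 W=0
Move 7: B@(3,3) -> caps B=0 W=0
Move 8: W@(2,0) -> caps B=0 W=0
Move 9: B@(1,3) -> caps B=1 W=0

Answer: ..B.
...B
W.WB
W.BB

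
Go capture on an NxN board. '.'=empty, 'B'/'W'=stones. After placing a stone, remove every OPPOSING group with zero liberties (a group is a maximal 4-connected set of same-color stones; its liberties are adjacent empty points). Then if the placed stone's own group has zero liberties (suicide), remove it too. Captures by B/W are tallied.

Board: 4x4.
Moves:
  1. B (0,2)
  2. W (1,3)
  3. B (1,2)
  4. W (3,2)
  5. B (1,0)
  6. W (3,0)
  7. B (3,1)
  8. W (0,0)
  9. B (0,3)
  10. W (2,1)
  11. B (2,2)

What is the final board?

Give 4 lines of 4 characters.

Answer: W.BB
B.BW
.WB.
W.W.

Derivation:
Move 1: B@(0,2) -> caps B=0 W=0
Move 2: W@(1,3) -> caps B=0 W=0
Move 3: B@(1,2) -> caps B=0 W=0
Move 4: W@(3,2) -> caps B=0 W=0
Move 5: B@(1,0) -> caps B=0 W=0
Move 6: W@(3,0) -> caps B=0 W=0
Move 7: B@(3,1) -> caps B=0 W=0
Move 8: W@(0,0) -> caps B=0 W=0
Move 9: B@(0,3) -> caps B=0 W=0
Move 10: W@(2,1) -> caps B=0 W=1
Move 11: B@(2,2) -> caps B=0 W=1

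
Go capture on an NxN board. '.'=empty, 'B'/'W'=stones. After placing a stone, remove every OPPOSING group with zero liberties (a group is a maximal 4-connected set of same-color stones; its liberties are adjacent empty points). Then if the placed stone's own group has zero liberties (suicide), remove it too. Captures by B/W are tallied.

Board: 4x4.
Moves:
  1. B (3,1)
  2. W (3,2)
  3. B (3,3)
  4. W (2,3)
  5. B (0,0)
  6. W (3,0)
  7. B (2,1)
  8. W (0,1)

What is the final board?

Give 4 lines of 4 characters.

Move 1: B@(3,1) -> caps B=0 W=0
Move 2: W@(3,2) -> caps B=0 W=0
Move 3: B@(3,3) -> caps B=0 W=0
Move 4: W@(2,3) -> caps B=0 W=1
Move 5: B@(0,0) -> caps B=0 W=1
Move 6: W@(3,0) -> caps B=0 W=1
Move 7: B@(2,1) -> caps B=0 W=1
Move 8: W@(0,1) -> caps B=0 W=1

Answer: BW..
....
.B.W
WBW.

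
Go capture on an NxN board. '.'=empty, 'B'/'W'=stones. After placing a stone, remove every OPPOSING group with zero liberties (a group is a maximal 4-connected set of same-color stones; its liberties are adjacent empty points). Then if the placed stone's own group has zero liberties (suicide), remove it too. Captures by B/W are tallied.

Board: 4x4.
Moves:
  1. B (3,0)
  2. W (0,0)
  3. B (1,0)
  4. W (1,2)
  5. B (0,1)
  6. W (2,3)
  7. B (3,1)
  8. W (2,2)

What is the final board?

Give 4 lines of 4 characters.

Move 1: B@(3,0) -> caps B=0 W=0
Move 2: W@(0,0) -> caps B=0 W=0
Move 3: B@(1,0) -> caps B=0 W=0
Move 4: W@(1,2) -> caps B=0 W=0
Move 5: B@(0,1) -> caps B=1 W=0
Move 6: W@(2,3) -> caps B=1 W=0
Move 7: B@(3,1) -> caps B=1 W=0
Move 8: W@(2,2) -> caps B=1 W=0

Answer: .B..
B.W.
..WW
BB..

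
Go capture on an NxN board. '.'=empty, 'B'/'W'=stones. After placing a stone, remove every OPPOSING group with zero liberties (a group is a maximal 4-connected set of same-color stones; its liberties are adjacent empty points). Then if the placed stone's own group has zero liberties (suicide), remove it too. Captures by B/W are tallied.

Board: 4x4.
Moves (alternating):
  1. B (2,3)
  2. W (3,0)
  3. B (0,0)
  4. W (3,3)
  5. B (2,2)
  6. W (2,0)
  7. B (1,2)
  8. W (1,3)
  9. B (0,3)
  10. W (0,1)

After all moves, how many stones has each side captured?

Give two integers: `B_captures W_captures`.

Move 1: B@(2,3) -> caps B=0 W=0
Move 2: W@(3,0) -> caps B=0 W=0
Move 3: B@(0,0) -> caps B=0 W=0
Move 4: W@(3,3) -> caps B=0 W=0
Move 5: B@(2,2) -> caps B=0 W=0
Move 6: W@(2,0) -> caps B=0 W=0
Move 7: B@(1,2) -> caps B=0 W=0
Move 8: W@(1,3) -> caps B=0 W=0
Move 9: B@(0,3) -> caps B=1 W=0
Move 10: W@(0,1) -> caps B=1 W=0

Answer: 1 0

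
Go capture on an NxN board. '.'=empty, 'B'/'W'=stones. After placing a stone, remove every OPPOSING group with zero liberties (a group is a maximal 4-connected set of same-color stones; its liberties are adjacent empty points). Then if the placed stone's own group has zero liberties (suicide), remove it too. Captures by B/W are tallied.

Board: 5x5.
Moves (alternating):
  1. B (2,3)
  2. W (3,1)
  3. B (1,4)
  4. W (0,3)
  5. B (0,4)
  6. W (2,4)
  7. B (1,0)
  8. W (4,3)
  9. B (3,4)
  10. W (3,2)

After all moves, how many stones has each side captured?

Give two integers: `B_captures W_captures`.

Answer: 1 0

Derivation:
Move 1: B@(2,3) -> caps B=0 W=0
Move 2: W@(3,1) -> caps B=0 W=0
Move 3: B@(1,4) -> caps B=0 W=0
Move 4: W@(0,3) -> caps B=0 W=0
Move 5: B@(0,4) -> caps B=0 W=0
Move 6: W@(2,4) -> caps B=0 W=0
Move 7: B@(1,0) -> caps B=0 W=0
Move 8: W@(4,3) -> caps B=0 W=0
Move 9: B@(3,4) -> caps B=1 W=0
Move 10: W@(3,2) -> caps B=1 W=0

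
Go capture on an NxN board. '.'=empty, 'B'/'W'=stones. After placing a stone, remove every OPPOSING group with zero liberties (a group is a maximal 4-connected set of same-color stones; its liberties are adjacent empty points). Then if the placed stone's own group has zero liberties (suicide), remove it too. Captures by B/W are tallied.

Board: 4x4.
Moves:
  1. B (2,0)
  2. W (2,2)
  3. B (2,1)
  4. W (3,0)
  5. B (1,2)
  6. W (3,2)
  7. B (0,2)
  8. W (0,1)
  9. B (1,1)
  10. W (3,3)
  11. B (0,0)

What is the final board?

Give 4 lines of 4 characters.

Answer: B.B.
.BB.
BBW.
W.WW

Derivation:
Move 1: B@(2,0) -> caps B=0 W=0
Move 2: W@(2,2) -> caps B=0 W=0
Move 3: B@(2,1) -> caps B=0 W=0
Move 4: W@(3,0) -> caps B=0 W=0
Move 5: B@(1,2) -> caps B=0 W=0
Move 6: W@(3,2) -> caps B=0 W=0
Move 7: B@(0,2) -> caps B=0 W=0
Move 8: W@(0,1) -> caps B=0 W=0
Move 9: B@(1,1) -> caps B=0 W=0
Move 10: W@(3,3) -> caps B=0 W=0
Move 11: B@(0,0) -> caps B=1 W=0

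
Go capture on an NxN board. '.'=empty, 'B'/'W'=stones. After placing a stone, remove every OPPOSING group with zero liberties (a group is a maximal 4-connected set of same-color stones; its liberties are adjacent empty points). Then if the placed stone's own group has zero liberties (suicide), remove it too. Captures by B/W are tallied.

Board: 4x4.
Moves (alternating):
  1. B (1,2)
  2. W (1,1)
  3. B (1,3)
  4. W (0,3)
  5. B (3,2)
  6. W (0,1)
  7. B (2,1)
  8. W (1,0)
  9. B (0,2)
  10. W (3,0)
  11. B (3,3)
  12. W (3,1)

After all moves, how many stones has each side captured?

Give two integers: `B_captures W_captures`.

Move 1: B@(1,2) -> caps B=0 W=0
Move 2: W@(1,1) -> caps B=0 W=0
Move 3: B@(1,3) -> caps B=0 W=0
Move 4: W@(0,3) -> caps B=0 W=0
Move 5: B@(3,2) -> caps B=0 W=0
Move 6: W@(0,1) -> caps B=0 W=0
Move 7: B@(2,1) -> caps B=0 W=0
Move 8: W@(1,0) -> caps B=0 W=0
Move 9: B@(0,2) -> caps B=1 W=0
Move 10: W@(3,0) -> caps B=1 W=0
Move 11: B@(3,3) -> caps B=1 W=0
Move 12: W@(3,1) -> caps B=1 W=0

Answer: 1 0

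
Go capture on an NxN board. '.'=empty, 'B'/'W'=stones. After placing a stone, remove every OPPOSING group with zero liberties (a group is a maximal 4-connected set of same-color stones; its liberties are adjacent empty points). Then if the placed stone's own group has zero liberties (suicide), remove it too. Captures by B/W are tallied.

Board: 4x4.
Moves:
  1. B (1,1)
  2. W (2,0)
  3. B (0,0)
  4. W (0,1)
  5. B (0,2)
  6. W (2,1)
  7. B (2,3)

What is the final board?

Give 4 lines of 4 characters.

Answer: B.B.
.B..
WW.B
....

Derivation:
Move 1: B@(1,1) -> caps B=0 W=0
Move 2: W@(2,0) -> caps B=0 W=0
Move 3: B@(0,0) -> caps B=0 W=0
Move 4: W@(0,1) -> caps B=0 W=0
Move 5: B@(0,2) -> caps B=1 W=0
Move 6: W@(2,1) -> caps B=1 W=0
Move 7: B@(2,3) -> caps B=1 W=0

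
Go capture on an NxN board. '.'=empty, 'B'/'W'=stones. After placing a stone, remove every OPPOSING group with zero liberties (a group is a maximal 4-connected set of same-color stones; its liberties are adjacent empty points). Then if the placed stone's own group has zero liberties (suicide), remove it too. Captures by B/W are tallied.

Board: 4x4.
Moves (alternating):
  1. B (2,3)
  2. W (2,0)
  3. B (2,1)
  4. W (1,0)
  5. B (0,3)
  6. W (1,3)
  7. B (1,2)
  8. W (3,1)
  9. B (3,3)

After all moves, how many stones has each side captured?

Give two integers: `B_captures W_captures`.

Move 1: B@(2,3) -> caps B=0 W=0
Move 2: W@(2,0) -> caps B=0 W=0
Move 3: B@(2,1) -> caps B=0 W=0
Move 4: W@(1,0) -> caps B=0 W=0
Move 5: B@(0,3) -> caps B=0 W=0
Move 6: W@(1,3) -> caps B=0 W=0
Move 7: B@(1,2) -> caps B=1 W=0
Move 8: W@(3,1) -> caps B=1 W=0
Move 9: B@(3,3) -> caps B=1 W=0

Answer: 1 0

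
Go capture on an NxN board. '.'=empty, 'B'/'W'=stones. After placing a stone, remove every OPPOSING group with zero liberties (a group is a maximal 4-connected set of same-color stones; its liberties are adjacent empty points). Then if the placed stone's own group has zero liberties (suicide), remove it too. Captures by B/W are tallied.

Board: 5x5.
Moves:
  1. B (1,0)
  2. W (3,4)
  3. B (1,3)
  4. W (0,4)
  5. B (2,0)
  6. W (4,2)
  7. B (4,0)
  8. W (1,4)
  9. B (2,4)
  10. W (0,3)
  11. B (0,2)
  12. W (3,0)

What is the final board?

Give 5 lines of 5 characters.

Answer: ..B..
B..B.
B...B
W...W
B.W..

Derivation:
Move 1: B@(1,0) -> caps B=0 W=0
Move 2: W@(3,4) -> caps B=0 W=0
Move 3: B@(1,3) -> caps B=0 W=0
Move 4: W@(0,4) -> caps B=0 W=0
Move 5: B@(2,0) -> caps B=0 W=0
Move 6: W@(4,2) -> caps B=0 W=0
Move 7: B@(4,0) -> caps B=0 W=0
Move 8: W@(1,4) -> caps B=0 W=0
Move 9: B@(2,4) -> caps B=0 W=0
Move 10: W@(0,3) -> caps B=0 W=0
Move 11: B@(0,2) -> caps B=3 W=0
Move 12: W@(3,0) -> caps B=3 W=0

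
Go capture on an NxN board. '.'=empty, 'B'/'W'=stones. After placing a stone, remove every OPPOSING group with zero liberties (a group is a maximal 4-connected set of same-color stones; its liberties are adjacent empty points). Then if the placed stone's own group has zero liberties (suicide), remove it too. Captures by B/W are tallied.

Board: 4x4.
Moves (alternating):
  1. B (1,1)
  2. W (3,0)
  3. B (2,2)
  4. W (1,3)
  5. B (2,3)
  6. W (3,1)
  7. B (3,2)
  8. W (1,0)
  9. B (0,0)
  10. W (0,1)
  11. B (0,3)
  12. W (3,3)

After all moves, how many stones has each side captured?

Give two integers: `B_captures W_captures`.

Move 1: B@(1,1) -> caps B=0 W=0
Move 2: W@(3,0) -> caps B=0 W=0
Move 3: B@(2,2) -> caps B=0 W=0
Move 4: W@(1,3) -> caps B=0 W=0
Move 5: B@(2,3) -> caps B=0 W=0
Move 6: W@(3,1) -> caps B=0 W=0
Move 7: B@(3,2) -> caps B=0 W=0
Move 8: W@(1,0) -> caps B=0 W=0
Move 9: B@(0,0) -> caps B=0 W=0
Move 10: W@(0,1) -> caps B=0 W=1
Move 11: B@(0,3) -> caps B=0 W=1
Move 12: W@(3,3) -> caps B=0 W=1

Answer: 0 1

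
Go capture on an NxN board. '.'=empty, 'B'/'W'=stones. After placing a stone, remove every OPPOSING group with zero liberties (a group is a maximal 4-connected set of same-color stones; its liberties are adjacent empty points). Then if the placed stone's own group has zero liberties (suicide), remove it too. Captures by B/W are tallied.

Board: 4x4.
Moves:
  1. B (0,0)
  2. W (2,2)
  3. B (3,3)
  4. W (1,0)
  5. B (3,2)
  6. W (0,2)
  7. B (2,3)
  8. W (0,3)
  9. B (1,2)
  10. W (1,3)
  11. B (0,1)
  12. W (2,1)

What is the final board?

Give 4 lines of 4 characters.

Answer: BB..
W.B.
.WWB
..BB

Derivation:
Move 1: B@(0,0) -> caps B=0 W=0
Move 2: W@(2,2) -> caps B=0 W=0
Move 3: B@(3,3) -> caps B=0 W=0
Move 4: W@(1,0) -> caps B=0 W=0
Move 5: B@(3,2) -> caps B=0 W=0
Move 6: W@(0,2) -> caps B=0 W=0
Move 7: B@(2,3) -> caps B=0 W=0
Move 8: W@(0,3) -> caps B=0 W=0
Move 9: B@(1,2) -> caps B=0 W=0
Move 10: W@(1,3) -> caps B=0 W=0
Move 11: B@(0,1) -> caps B=3 W=0
Move 12: W@(2,1) -> caps B=3 W=0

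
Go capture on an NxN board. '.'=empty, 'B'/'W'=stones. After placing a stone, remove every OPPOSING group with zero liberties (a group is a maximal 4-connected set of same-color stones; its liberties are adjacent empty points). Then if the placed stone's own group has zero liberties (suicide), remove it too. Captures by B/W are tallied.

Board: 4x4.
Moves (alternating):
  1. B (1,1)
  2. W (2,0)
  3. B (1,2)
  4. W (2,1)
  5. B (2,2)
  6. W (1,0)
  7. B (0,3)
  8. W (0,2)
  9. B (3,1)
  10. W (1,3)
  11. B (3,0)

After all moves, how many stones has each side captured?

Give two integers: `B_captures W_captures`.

Answer: 0 1

Derivation:
Move 1: B@(1,1) -> caps B=0 W=0
Move 2: W@(2,0) -> caps B=0 W=0
Move 3: B@(1,2) -> caps B=0 W=0
Move 4: W@(2,1) -> caps B=0 W=0
Move 5: B@(2,2) -> caps B=0 W=0
Move 6: W@(1,0) -> caps B=0 W=0
Move 7: B@(0,3) -> caps B=0 W=0
Move 8: W@(0,2) -> caps B=0 W=0
Move 9: B@(3,1) -> caps B=0 W=0
Move 10: W@(1,3) -> caps B=0 W=1
Move 11: B@(3,0) -> caps B=0 W=1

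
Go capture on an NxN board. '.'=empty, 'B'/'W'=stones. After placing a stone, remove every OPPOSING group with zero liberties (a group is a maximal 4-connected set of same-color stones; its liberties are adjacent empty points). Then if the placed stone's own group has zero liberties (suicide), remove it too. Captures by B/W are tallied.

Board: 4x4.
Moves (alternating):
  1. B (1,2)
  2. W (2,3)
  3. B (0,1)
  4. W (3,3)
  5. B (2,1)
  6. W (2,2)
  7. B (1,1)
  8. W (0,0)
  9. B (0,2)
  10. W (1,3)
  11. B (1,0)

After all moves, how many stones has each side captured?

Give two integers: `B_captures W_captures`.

Answer: 1 0

Derivation:
Move 1: B@(1,2) -> caps B=0 W=0
Move 2: W@(2,3) -> caps B=0 W=0
Move 3: B@(0,1) -> caps B=0 W=0
Move 4: W@(3,3) -> caps B=0 W=0
Move 5: B@(2,1) -> caps B=0 W=0
Move 6: W@(2,2) -> caps B=0 W=0
Move 7: B@(1,1) -> caps B=0 W=0
Move 8: W@(0,0) -> caps B=0 W=0
Move 9: B@(0,2) -> caps B=0 W=0
Move 10: W@(1,3) -> caps B=0 W=0
Move 11: B@(1,0) -> caps B=1 W=0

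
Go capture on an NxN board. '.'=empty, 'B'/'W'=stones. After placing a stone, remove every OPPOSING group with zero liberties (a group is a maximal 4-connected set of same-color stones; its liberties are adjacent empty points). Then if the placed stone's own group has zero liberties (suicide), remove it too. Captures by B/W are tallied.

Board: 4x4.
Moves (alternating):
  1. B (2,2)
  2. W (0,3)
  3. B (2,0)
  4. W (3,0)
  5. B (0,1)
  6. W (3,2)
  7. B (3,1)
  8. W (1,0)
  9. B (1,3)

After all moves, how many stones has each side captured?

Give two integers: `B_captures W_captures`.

Answer: 1 0

Derivation:
Move 1: B@(2,2) -> caps B=0 W=0
Move 2: W@(0,3) -> caps B=0 W=0
Move 3: B@(2,0) -> caps B=0 W=0
Move 4: W@(3,0) -> caps B=0 W=0
Move 5: B@(0,1) -> caps B=0 W=0
Move 6: W@(3,2) -> caps B=0 W=0
Move 7: B@(3,1) -> caps B=1 W=0
Move 8: W@(1,0) -> caps B=1 W=0
Move 9: B@(1,3) -> caps B=1 W=0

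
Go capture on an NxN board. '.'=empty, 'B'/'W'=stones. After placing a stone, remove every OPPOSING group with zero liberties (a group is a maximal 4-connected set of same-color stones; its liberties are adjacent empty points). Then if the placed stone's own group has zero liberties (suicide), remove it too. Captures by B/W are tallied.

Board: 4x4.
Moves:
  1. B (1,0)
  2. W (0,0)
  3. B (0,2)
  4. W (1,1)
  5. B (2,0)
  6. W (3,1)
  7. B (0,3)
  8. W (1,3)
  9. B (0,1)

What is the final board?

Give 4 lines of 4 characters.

Move 1: B@(1,0) -> caps B=0 W=0
Move 2: W@(0,0) -> caps B=0 W=0
Move 3: B@(0,2) -> caps B=0 W=0
Move 4: W@(1,1) -> caps B=0 W=0
Move 5: B@(2,0) -> caps B=0 W=0
Move 6: W@(3,1) -> caps B=0 W=0
Move 7: B@(0,3) -> caps B=0 W=0
Move 8: W@(1,3) -> caps B=0 W=0
Move 9: B@(0,1) -> caps B=1 W=0

Answer: .BBB
BW.W
B...
.W..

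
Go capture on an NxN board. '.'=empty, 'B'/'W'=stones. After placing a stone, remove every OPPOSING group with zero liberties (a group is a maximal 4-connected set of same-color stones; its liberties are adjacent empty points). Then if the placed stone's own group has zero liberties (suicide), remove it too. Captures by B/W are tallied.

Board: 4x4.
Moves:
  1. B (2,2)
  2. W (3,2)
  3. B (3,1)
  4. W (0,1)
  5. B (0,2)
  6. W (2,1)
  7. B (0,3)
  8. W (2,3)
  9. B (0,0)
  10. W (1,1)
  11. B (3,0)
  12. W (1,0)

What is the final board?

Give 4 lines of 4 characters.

Answer: .WBB
WW..
.WBW
BBW.

Derivation:
Move 1: B@(2,2) -> caps B=0 W=0
Move 2: W@(3,2) -> caps B=0 W=0
Move 3: B@(3,1) -> caps B=0 W=0
Move 4: W@(0,1) -> caps B=0 W=0
Move 5: B@(0,2) -> caps B=0 W=0
Move 6: W@(2,1) -> caps B=0 W=0
Move 7: B@(0,3) -> caps B=0 W=0
Move 8: W@(2,3) -> caps B=0 W=0
Move 9: B@(0,0) -> caps B=0 W=0
Move 10: W@(1,1) -> caps B=0 W=0
Move 11: B@(3,0) -> caps B=0 W=0
Move 12: W@(1,0) -> caps B=0 W=1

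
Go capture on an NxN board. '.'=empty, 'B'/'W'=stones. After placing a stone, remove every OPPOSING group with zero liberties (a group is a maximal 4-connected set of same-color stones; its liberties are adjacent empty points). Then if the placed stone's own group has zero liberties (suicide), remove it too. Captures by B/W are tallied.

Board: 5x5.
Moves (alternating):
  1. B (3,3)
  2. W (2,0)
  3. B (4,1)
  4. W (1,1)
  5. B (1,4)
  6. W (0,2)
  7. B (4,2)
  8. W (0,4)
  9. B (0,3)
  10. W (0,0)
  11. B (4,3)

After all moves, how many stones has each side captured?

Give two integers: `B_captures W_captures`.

Answer: 1 0

Derivation:
Move 1: B@(3,3) -> caps B=0 W=0
Move 2: W@(2,0) -> caps B=0 W=0
Move 3: B@(4,1) -> caps B=0 W=0
Move 4: W@(1,1) -> caps B=0 W=0
Move 5: B@(1,4) -> caps B=0 W=0
Move 6: W@(0,2) -> caps B=0 W=0
Move 7: B@(4,2) -> caps B=0 W=0
Move 8: W@(0,4) -> caps B=0 W=0
Move 9: B@(0,3) -> caps B=1 W=0
Move 10: W@(0,0) -> caps B=1 W=0
Move 11: B@(4,3) -> caps B=1 W=0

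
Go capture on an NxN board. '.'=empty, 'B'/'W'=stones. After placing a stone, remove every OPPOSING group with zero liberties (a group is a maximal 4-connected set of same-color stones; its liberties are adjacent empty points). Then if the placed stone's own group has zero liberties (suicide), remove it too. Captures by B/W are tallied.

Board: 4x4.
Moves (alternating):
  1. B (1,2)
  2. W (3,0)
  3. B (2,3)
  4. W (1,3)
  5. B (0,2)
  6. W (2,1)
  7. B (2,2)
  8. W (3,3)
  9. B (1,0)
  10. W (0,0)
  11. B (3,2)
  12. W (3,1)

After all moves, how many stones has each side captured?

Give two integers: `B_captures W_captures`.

Move 1: B@(1,2) -> caps B=0 W=0
Move 2: W@(3,0) -> caps B=0 W=0
Move 3: B@(2,3) -> caps B=0 W=0
Move 4: W@(1,3) -> caps B=0 W=0
Move 5: B@(0,2) -> caps B=0 W=0
Move 6: W@(2,1) -> caps B=0 W=0
Move 7: B@(2,2) -> caps B=0 W=0
Move 8: W@(3,3) -> caps B=0 W=0
Move 9: B@(1,0) -> caps B=0 W=0
Move 10: W@(0,0) -> caps B=0 W=0
Move 11: B@(3,2) -> caps B=1 W=0
Move 12: W@(3,1) -> caps B=1 W=0

Answer: 1 0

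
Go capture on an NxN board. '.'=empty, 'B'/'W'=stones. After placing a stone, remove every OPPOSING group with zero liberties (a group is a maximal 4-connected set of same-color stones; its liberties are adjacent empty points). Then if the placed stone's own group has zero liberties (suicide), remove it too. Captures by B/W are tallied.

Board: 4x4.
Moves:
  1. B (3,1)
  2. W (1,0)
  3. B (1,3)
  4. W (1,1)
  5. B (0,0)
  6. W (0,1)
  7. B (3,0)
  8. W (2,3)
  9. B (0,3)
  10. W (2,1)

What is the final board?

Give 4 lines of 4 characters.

Move 1: B@(3,1) -> caps B=0 W=0
Move 2: W@(1,0) -> caps B=0 W=0
Move 3: B@(1,3) -> caps B=0 W=0
Move 4: W@(1,1) -> caps B=0 W=0
Move 5: B@(0,0) -> caps B=0 W=0
Move 6: W@(0,1) -> caps B=0 W=1
Move 7: B@(3,0) -> caps B=0 W=1
Move 8: W@(2,3) -> caps B=0 W=1
Move 9: B@(0,3) -> caps B=0 W=1
Move 10: W@(2,1) -> caps B=0 W=1

Answer: .W.B
WW.B
.W.W
BB..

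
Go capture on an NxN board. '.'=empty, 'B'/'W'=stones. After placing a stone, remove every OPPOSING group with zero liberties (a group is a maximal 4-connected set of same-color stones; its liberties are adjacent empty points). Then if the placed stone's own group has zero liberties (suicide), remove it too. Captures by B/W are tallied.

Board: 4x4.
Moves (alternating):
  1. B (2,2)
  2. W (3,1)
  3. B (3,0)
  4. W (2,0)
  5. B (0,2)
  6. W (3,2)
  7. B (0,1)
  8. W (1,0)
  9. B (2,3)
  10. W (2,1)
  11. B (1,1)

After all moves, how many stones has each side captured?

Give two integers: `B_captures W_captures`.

Move 1: B@(2,2) -> caps B=0 W=0
Move 2: W@(3,1) -> caps B=0 W=0
Move 3: B@(3,0) -> caps B=0 W=0
Move 4: W@(2,0) -> caps B=0 W=1
Move 5: B@(0,2) -> caps B=0 W=1
Move 6: W@(3,2) -> caps B=0 W=1
Move 7: B@(0,1) -> caps B=0 W=1
Move 8: W@(1,0) -> caps B=0 W=1
Move 9: B@(2,3) -> caps B=0 W=1
Move 10: W@(2,1) -> caps B=0 W=1
Move 11: B@(1,1) -> caps B=0 W=1

Answer: 0 1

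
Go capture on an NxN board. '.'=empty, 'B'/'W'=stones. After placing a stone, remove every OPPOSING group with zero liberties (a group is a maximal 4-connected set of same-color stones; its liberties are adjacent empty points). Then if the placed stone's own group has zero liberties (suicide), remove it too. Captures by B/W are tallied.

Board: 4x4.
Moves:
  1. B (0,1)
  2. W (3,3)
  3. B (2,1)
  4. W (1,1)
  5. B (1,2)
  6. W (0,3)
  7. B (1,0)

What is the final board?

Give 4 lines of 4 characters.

Answer: .B.W
B.B.
.B..
...W

Derivation:
Move 1: B@(0,1) -> caps B=0 W=0
Move 2: W@(3,3) -> caps B=0 W=0
Move 3: B@(2,1) -> caps B=0 W=0
Move 4: W@(1,1) -> caps B=0 W=0
Move 5: B@(1,2) -> caps B=0 W=0
Move 6: W@(0,3) -> caps B=0 W=0
Move 7: B@(1,0) -> caps B=1 W=0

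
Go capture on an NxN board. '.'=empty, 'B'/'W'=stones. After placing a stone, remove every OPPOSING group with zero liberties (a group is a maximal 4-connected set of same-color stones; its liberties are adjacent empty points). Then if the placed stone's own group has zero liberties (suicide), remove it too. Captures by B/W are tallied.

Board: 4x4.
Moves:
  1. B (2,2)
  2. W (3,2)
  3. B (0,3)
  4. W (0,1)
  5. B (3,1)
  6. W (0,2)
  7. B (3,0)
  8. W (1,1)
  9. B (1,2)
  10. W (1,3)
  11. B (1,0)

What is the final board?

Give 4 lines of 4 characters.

Answer: .WW.
BWBW
..B.
BBW.

Derivation:
Move 1: B@(2,2) -> caps B=0 W=0
Move 2: W@(3,2) -> caps B=0 W=0
Move 3: B@(0,3) -> caps B=0 W=0
Move 4: W@(0,1) -> caps B=0 W=0
Move 5: B@(3,1) -> caps B=0 W=0
Move 6: W@(0,2) -> caps B=0 W=0
Move 7: B@(3,0) -> caps B=0 W=0
Move 8: W@(1,1) -> caps B=0 W=0
Move 9: B@(1,2) -> caps B=0 W=0
Move 10: W@(1,3) -> caps B=0 W=1
Move 11: B@(1,0) -> caps B=0 W=1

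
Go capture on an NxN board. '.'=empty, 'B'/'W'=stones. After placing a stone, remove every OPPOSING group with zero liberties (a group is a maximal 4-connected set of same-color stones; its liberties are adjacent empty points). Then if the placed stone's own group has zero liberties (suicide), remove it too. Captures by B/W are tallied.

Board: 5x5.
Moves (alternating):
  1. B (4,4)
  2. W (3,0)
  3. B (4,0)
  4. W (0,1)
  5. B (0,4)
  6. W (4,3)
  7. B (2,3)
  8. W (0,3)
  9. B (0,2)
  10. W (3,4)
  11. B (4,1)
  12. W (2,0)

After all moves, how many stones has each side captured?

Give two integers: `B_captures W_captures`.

Answer: 0 1

Derivation:
Move 1: B@(4,4) -> caps B=0 W=0
Move 2: W@(3,0) -> caps B=0 W=0
Move 3: B@(4,0) -> caps B=0 W=0
Move 4: W@(0,1) -> caps B=0 W=0
Move 5: B@(0,4) -> caps B=0 W=0
Move 6: W@(4,3) -> caps B=0 W=0
Move 7: B@(2,3) -> caps B=0 W=0
Move 8: W@(0,3) -> caps B=0 W=0
Move 9: B@(0,2) -> caps B=0 W=0
Move 10: W@(3,4) -> caps B=0 W=1
Move 11: B@(4,1) -> caps B=0 W=1
Move 12: W@(2,0) -> caps B=0 W=1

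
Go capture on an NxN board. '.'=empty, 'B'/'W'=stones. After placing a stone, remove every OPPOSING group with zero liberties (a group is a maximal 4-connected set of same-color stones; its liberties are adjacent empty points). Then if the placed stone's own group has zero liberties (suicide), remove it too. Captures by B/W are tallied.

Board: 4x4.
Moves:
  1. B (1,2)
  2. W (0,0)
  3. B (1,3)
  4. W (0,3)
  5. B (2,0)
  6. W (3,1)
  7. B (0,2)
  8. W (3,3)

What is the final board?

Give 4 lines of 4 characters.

Answer: W.B.
..BB
B...
.W.W

Derivation:
Move 1: B@(1,2) -> caps B=0 W=0
Move 2: W@(0,0) -> caps B=0 W=0
Move 3: B@(1,3) -> caps B=0 W=0
Move 4: W@(0,3) -> caps B=0 W=0
Move 5: B@(2,0) -> caps B=0 W=0
Move 6: W@(3,1) -> caps B=0 W=0
Move 7: B@(0,2) -> caps B=1 W=0
Move 8: W@(3,3) -> caps B=1 W=0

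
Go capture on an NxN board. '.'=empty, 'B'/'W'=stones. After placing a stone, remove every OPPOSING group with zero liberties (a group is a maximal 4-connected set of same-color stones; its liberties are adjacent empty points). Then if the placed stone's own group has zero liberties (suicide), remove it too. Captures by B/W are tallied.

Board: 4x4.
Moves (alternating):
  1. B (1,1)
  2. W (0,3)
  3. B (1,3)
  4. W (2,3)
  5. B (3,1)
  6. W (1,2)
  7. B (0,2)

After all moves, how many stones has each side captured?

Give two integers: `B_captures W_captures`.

Answer: 0 1

Derivation:
Move 1: B@(1,1) -> caps B=0 W=0
Move 2: W@(0,3) -> caps B=0 W=0
Move 3: B@(1,3) -> caps B=0 W=0
Move 4: W@(2,3) -> caps B=0 W=0
Move 5: B@(3,1) -> caps B=0 W=0
Move 6: W@(1,2) -> caps B=0 W=1
Move 7: B@(0,2) -> caps B=0 W=1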